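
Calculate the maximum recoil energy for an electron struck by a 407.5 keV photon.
250.4621 keV

Maximum energy transfer occurs at θ = 180° (backscattering).

Initial photon: E₀ = 407.5 keV → λ₀ = 3.0426 pm

Maximum Compton shift (at 180°):
Δλ_max = 2λ_C = 2 × 2.4263 = 4.8526 pm

Final wavelength:
λ' = 3.0426 + 4.8526 = 7.8952 pm

Minimum photon energy (maximum energy to electron):
E'_min = hc/λ' = 157.0379 keV

Maximum electron kinetic energy:
K_max = E₀ - E'_min = 407.5000 - 157.0379 = 250.4621 keV

(Intermediate values are shown rounded; full precision is carried through to the final answer.)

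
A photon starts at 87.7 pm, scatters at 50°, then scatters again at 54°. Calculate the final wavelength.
89.5669 pm

Apply Compton shift twice:

First scattering at θ₁ = 50°:
Δλ₁ = λ_C(1 - cos(50°))
Δλ₁ = 2.4263 × 0.3572
Δλ₁ = 0.8667 pm

After first scattering:
λ₁ = 87.7 + 0.8667 = 88.5667 pm

Second scattering at θ₂ = 54°:
Δλ₂ = λ_C(1 - cos(54°))
Δλ₂ = 2.4263 × 0.4122
Δλ₂ = 1.0002 pm

Final wavelength:
λ₂ = 88.5667 + 1.0002 = 89.5669 pm

Total shift: Δλ_total = 0.8667 + 1.0002 = 1.8669 pm

(Intermediate values are shown rounded; full precision is carried through to the final answer.)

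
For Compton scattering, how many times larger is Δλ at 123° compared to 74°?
123° produces the larger shift by a factor of 2.132

Calculate both shifts using Δλ = λ_C(1 - cos θ):

For θ₁ = 74°:
Δλ₁ = 2.4263 × (1 - cos(74°))
Δλ₁ = 2.4263 × 0.7244
Δλ₁ = 1.7575 pm

For θ₂ = 123°:
Δλ₂ = 2.4263 × (1 - cos(123°))
Δλ₂ = 2.4263 × 1.5446
Δλ₂ = 3.7478 pm

The 123° angle produces the larger shift.
Ratio: 3.7478/1.7575 = 2.132

(Intermediate values are shown rounded; full precision is carried through to the final answer.)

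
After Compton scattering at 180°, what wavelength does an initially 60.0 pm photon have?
64.8526 pm

Using the Compton formula: λ' = λ + λ_C(1 − cos θ)

For θ = 180°, cos θ = -1 (exact) = -1.0000, so:
1 − cos 180° = 1 − (-1) = 2.0000

Δλ = λ_C × 2.0000 = 2.4263 × 2.0000 = 4.8526 pm

λ' = 60.0 + 4.8526 = 64.8526 pm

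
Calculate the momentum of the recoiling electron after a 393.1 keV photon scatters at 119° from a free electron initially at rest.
2.7153e-22 kg·m/s

The electron is initially at rest, so by conservation of momentum:
p⃗_e = p⃗₀ − p⃗'  (incident photon momentum minus scattered photon momentum)

Photon momentum magnitudes (p = h/λ = E/c):
λ₀ = hc/E₀ = 3.1540 pm → p₀ = h/λ₀ = 2.1008e-22 kg·m/s
Δλ = λ_C(1 − cos 119°) = 3.6026 pm
λ' = 6.7566 pm → p' = h/λ' = 9.8068e-23 kg·m/s

The scattered photon makes angle θ = 119° with the incident direction, so by the law of cosines:
|p⃗_e|² = p₀² + p'² − 2p₀p'cos θ
|p⃗_e|² = (2.1008e-22)² + (9.8068e-23)² − 2·2.1008e-22·9.8068e-23·cos(119°)
|p⃗_e| = 2.7153e-22 kg·m/s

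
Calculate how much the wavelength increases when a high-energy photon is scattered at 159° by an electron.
4.6915 pm

Using the Compton scattering formula:
Δλ = λ_C(1 - cos θ)

where λ_C = h/(m_e·c) ≈ 2.4263 pm is the Compton wavelength of an electron.

For θ = 159°:
cos(159°) = -0.9336
1 - cos(159°) = 1.9336

Δλ = 2.4263 × 1.9336
Δλ = 4.6915 pm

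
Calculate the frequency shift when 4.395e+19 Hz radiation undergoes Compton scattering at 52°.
5.286e+18 Hz (decrease)

Convert frequency to wavelength (c = 299792458 m/s):
λ₀ = c/f₀ = 299792458/4.395e+19 = 6.8212163e-12 m = 6.8212 pm

Calculate Compton shift:
Δλ = λ_C(1 - cos(52°)) = 0.9325 pm

Final wavelength:
λ' = λ₀ + Δλ = 6.8212 + 0.9325 = 7.7537 pm

Final frequency:
f' = c/λ' = 299792458/7.7537408e-12 = 3.8664235e+19 Hz

Frequency shift (decrease):
Δf = f₀ - f' = 4.395e+19 - 3.8664235e+19 = 5.286e+18 Hz

(Intermediate values are shown rounded; full precision is carried through to the final answer.)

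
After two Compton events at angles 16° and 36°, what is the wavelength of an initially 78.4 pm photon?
78.9574 pm

Apply Compton shift twice:

First scattering at θ₁ = 16°:
Δλ₁ = λ_C(1 - cos(16°))
Δλ₁ = 2.4263 × 0.0387
Δλ₁ = 0.0940 pm

After first scattering:
λ₁ = 78.4 + 0.0940 = 78.4940 pm

Second scattering at θ₂ = 36°:
Δλ₂ = λ_C(1 - cos(36°))
Δλ₂ = 2.4263 × 0.1910
Δλ₂ = 0.4634 pm

Final wavelength:
λ₂ = 78.4940 + 0.4634 = 78.9574 pm

Total shift: Δλ_total = 0.0940 + 0.4634 = 0.5574 pm

(Intermediate values are shown rounded; full precision is carried through to the final answer.)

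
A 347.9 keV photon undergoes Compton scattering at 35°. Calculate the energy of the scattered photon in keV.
309.7606 keV

First convert energy to wavelength:
λ = hc/E, with hc ≈ 1239.842 keV·pm (i.e. 1239.842 eV·nm)

For E = 347.9 keV = 347900 eV:
λ = 1239.842 keV·pm / 347.9 keV
λ = 3.5638 pm

Calculate the Compton shift:
Δλ = λ_C(1 - cos(35°)) = 2.4263 × 0.1808
Δλ = 0.4388 pm

Final wavelength:
λ' = 3.5638 + 0.4388 = 4.0026 pm

Final energy:
E' = hc/λ' = 1239.842 / 4.0026 = 309.7606 keV

(Intermediate values are shown rounded; full precision is carried through to the final answer.)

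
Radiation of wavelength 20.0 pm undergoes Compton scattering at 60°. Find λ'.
21.2132 pm

Using the Compton formula: λ' = λ + λ_C(1 − cos θ)

For θ = 60°, cos θ = 1/2 (exact) = 0.5000, so:
1 − cos 60° = 1 − (1/2) = 0.5000

Δλ = λ_C × 0.5000 = 2.4263 × 0.5000 = 1.2132 pm

λ' = 20.0 + 1.2132 = 21.2132 pm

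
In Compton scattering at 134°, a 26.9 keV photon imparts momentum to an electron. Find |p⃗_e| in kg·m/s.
2.5387e-23 kg·m/s

The electron is initially at rest, so by conservation of momentum:
p⃗_e = p⃗₀ − p⃗'  (incident photon momentum minus scattered photon momentum)

Photon momentum magnitudes (p = h/λ = E/c):
λ₀ = hc/E₀ = 46.0908 pm → p₀ = h/λ₀ = 1.4376e-23 kg·m/s
Δλ = λ_C(1 − cos 134°) = 4.1118 pm
λ' = 50.2025 pm → p' = h/λ' = 1.3199e-23 kg·m/s

The scattered photon makes angle θ = 134° with the incident direction, so by the law of cosines:
|p⃗_e|² = p₀² + p'² − 2p₀p'cos θ
|p⃗_e|² = (1.4376e-23)² + (1.3199e-23)² − 2·1.4376e-23·1.3199e-23·cos(134°)
|p⃗_e| = 2.5387e-23 kg·m/s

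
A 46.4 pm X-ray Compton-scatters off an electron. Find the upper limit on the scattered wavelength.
51.2526 pm (at θ = 180°)

The Compton shift is Δλ = λ_C(1 − cos θ).

Since cos θ ranges from −1 to 1, the factor (1 − cos θ) ranges from 0 to 2; the maximum shift occurs at θ = 180° (backscattering):
Δλ_max = 2λ_C = 2 × 2.4263 pm = 4.8526 pm

Maximum scattered wavelength:
λ'_max = λ₀ + Δλ_max = 46.4 + 4.8526 = 51.2526 pm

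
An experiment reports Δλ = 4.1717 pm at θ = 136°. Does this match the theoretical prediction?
Yes, consistent

Calculate the expected shift for θ = 136°:

Δλ_expected = λ_C(1 - cos(136°))
Δλ_expected = 2.4263 × (1 - cos(136°))
Δλ_expected = 2.4263 × 1.7193
Δλ_expected = 4.1717 pm

Given shift: 4.1717 pm
Expected shift: 4.1717 pm
Difference: 0.0000 pm

The values match. This is consistent with Compton scattering at the stated angle.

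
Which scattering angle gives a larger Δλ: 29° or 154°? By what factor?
154° produces the larger shift by a factor of 15.144

Calculate both shifts using Δλ = λ_C(1 - cos θ):

For θ₁ = 29°:
Δλ₁ = 2.4263 × (1 - cos(29°))
Δλ₁ = 2.4263 × 0.1254
Δλ₁ = 0.3042 pm

For θ₂ = 154°:
Δλ₂ = 2.4263 × (1 - cos(154°))
Δλ₂ = 2.4263 × 1.8988
Δλ₂ = 4.6071 pm

The 154° angle produces the larger shift.
Ratio: 4.6071/0.3042 = 15.144

(Intermediate values are shown rounded; full precision is carried through to the final answer.)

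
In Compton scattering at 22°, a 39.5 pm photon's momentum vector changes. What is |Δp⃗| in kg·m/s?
6.3878e-24 kg·m/s

Photon momentum magnitude is p = h/λ.

Initial momentum:
p₀ = h/λ = 6.6261e-34/3.9500e-11 = 1.6775e-23 kg·m/s

After scattering:
λ' = λ + Δλ = 39.5 + 0.1767 = 39.6767 pm
p' = h/λ' = 6.6261e-34/3.9677e-11 = 1.6700e-23 kg·m/s

Momentum is a vector; the scattered photon's direction makes angle θ = 22° with the incident direction. The magnitude of the vector change Δp⃗ = p⃗₀ − p⃗' is found from the law of cosines:
|Δp⃗|² = p₀² + p'² − 2p₀p'cos θ
|Δp⃗|² = (1.6775e-23)² + (1.6700e-23)² − 2·1.6775e-23·1.6700e-23·cos(22°)
|Δp⃗| = 6.3878e-24 kg·m/s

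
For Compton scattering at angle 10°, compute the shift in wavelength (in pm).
0.0369 pm

Using the Compton scattering formula:
Δλ = λ_C(1 - cos θ)

where λ_C = h/(m_e·c) ≈ 2.4263 pm is the Compton wavelength of an electron.

For θ = 10°:
cos(10°) = 0.9848
1 - cos(10°) = 0.0152

Δλ = 2.4263 × 0.0152
Δλ = 0.0369 pm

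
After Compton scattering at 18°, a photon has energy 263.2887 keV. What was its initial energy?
270.1000 keV

Convert final energy to wavelength (hc ≈ 1239.842 keV·pm):
λ' = hc/E' = 1239.842 / 263.2887 = 4.7091 pm

Calculate the Compton shift:
Δλ = λ_C(1 - cos(18°))
Δλ = 2.4263 × (1 - cos(18°))
Δλ = 0.1188 pm

Initial wavelength:
λ = λ' - Δλ = 4.7091 - 0.1188 = 4.5903 pm

Initial energy:
E = hc/λ = 1239.842 / 4.5903 = 270.1000 keV

(Intermediate values are shown rounded; full precision is carried through to the final answer.)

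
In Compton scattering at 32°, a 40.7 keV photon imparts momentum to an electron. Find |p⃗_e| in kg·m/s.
1.1922e-23 kg·m/s

The electron is initially at rest, so by conservation of momentum:
p⃗_e = p⃗₀ − p⃗'  (incident photon momentum minus scattered photon momentum)

Photon momentum magnitudes (p = h/λ = E/c):
λ₀ = hc/E₀ = 30.4629 pm → p₀ = h/λ₀ = 2.1751e-23 kg·m/s
Δλ = λ_C(1 − cos 32°) = 0.3687 pm
λ' = 30.8316 pm → p' = h/λ' = 2.1491e-23 kg·m/s

The scattered photon makes angle θ = 32° with the incident direction, so by the law of cosines:
|p⃗_e|² = p₀² + p'² − 2p₀p'cos θ
|p⃗_e|² = (2.1751e-23)² + (2.1491e-23)² − 2·2.1751e-23·2.1491e-23·cos(32°)
|p⃗_e| = 1.1922e-23 kg·m/s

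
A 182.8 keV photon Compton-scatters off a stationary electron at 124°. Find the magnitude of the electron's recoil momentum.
1.4258e-22 kg·m/s

The electron is initially at rest, so by conservation of momentum:
p⃗_e = p⃗₀ − p⃗'  (incident photon momentum minus scattered photon momentum)

Photon momentum magnitudes (p = h/λ = E/c):
λ₀ = hc/E₀ = 6.7825 pm → p₀ = h/λ₀ = 9.7694e-23 kg·m/s
Δλ = λ_C(1 − cos 124°) = 3.7831 pm
λ' = 10.5656 pm → p' = h/λ' = 6.2714e-23 kg·m/s

The scattered photon makes angle θ = 124° with the incident direction, so by the law of cosines:
|p⃗_e|² = p₀² + p'² − 2p₀p'cos θ
|p⃗_e|² = (9.7694e-23)² + (6.2714e-23)² − 2·9.7694e-23·6.2714e-23·cos(124°)
|p⃗_e| = 1.4258e-22 kg·m/s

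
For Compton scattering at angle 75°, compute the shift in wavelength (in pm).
1.7983 pm

Using the Compton scattering formula:
Δλ = λ_C(1 - cos θ)

where λ_C = h/(m_e·c) ≈ 2.4263 pm is the Compton wavelength of an electron.

For θ = 75°:
cos(75°) = 0.2588
1 - cos(75°) = 0.7412

Δλ = 2.4263 × 0.7412
Δλ = 1.7983 pm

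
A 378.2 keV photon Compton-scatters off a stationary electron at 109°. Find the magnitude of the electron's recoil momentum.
2.5434e-22 kg·m/s

The electron is initially at rest, so by conservation of momentum:
p⃗_e = p⃗₀ − p⃗'  (incident photon momentum minus scattered photon momentum)

Photon momentum magnitudes (p = h/λ = E/c):
λ₀ = hc/E₀ = 3.2783 pm → p₀ = h/λ₀ = 2.0212e-22 kg·m/s
Δλ = λ_C(1 − cos 109°) = 3.2162 pm
λ' = 6.4945 pm → p' = h/λ' = 1.0203e-22 kg·m/s

The scattered photon makes angle θ = 109° with the incident direction, so by the law of cosines:
|p⃗_e|² = p₀² + p'² − 2p₀p'cos θ
|p⃗_e|² = (2.0212e-22)² + (1.0203e-22)² − 2·2.0212e-22·1.0203e-22·cos(109°)
|p⃗_e| = 2.5434e-22 kg·m/s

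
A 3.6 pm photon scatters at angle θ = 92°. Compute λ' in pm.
6.1110 pm

Using the Compton scattering formula:
λ' = λ + Δλ = λ + λ_C(1 - cos θ)

Given:
- Initial wavelength λ = 3.6 pm
- Scattering angle θ = 92°
- Compton wavelength λ_C ≈ 2.4263 pm

Calculate the shift:
Δλ = 2.4263 × (1 - cos(92°))
Δλ = 2.4263 × 1.0349
Δλ = 2.5110 pm

Final wavelength:
λ' = 3.6 + 2.5110 = 6.1110 pm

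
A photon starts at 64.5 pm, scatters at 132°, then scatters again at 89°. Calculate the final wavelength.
70.9338 pm

Apply Compton shift twice:

First scattering at θ₁ = 132°:
Δλ₁ = λ_C(1 - cos(132°))
Δλ₁ = 2.4263 × 1.6691
Δλ₁ = 4.0498 pm

After first scattering:
λ₁ = 64.5 + 4.0498 = 68.5498 pm

Second scattering at θ₂ = 89°:
Δλ₂ = λ_C(1 - cos(89°))
Δλ₂ = 2.4263 × 0.9825
Δλ₂ = 2.3840 pm

Final wavelength:
λ₂ = 68.5498 + 2.3840 = 70.9338 pm

Total shift: Δλ_total = 4.0498 + 2.3840 = 6.4338 pm

(Intermediate values are shown rounded; full precision is carried through to the final answer.)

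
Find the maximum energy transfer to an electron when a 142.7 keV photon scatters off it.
51.1384 keV

Maximum energy transfer occurs at θ = 180° (backscattering).

Initial photon: E₀ = 142.7 keV → λ₀ = 8.6885 pm

Maximum Compton shift (at 180°):
Δλ_max = 2λ_C = 2 × 2.4263 = 4.8526 pm

Final wavelength:
λ' = 8.6885 + 4.8526 = 13.5411 pm

Minimum photon energy (maximum energy to electron):
E'_min = hc/λ' = 91.5616 keV

Maximum electron kinetic energy:
K_max = E₀ - E'_min = 142.7000 - 91.5616 = 51.1384 keV

(Intermediate values are shown rounded; full precision is carried through to the final answer.)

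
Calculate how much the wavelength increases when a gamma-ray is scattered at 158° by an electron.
4.6759 pm

Using the Compton scattering formula:
Δλ = λ_C(1 - cos θ)

where λ_C = h/(m_e·c) ≈ 2.4263 pm is the Compton wavelength of an electron.

For θ = 158°:
cos(158°) = -0.9272
1 - cos(158°) = 1.9272

Δλ = 2.4263 × 1.9272
Δλ = 4.6759 pm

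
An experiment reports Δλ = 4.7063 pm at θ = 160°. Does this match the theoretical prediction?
Yes, consistent

Calculate the expected shift for θ = 160°:

Δλ_expected = λ_C(1 - cos(160°))
Δλ_expected = 2.4263 × (1 - cos(160°))
Δλ_expected = 2.4263 × 1.9397
Δλ_expected = 4.7063 pm

Given shift: 4.7063 pm
Expected shift: 4.7063 pm
Difference: 0.0000 pm

The values match. This is consistent with Compton scattering at the stated angle.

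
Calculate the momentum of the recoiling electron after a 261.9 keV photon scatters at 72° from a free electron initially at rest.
1.4606e-22 kg·m/s

The electron is initially at rest, so by conservation of momentum:
p⃗_e = p⃗₀ − p⃗'  (incident photon momentum minus scattered photon momentum)

Photon momentum magnitudes (p = h/λ = E/c):
λ₀ = hc/E₀ = 4.7340 pm → p₀ = h/λ₀ = 1.3997e-22 kg·m/s
Δλ = λ_C(1 − cos 72°) = 1.6765 pm
λ' = 6.4106 pm → p' = h/λ' = 1.0336e-22 kg·m/s

The scattered photon makes angle θ = 72° with the incident direction, so by the law of cosines:
|p⃗_e|² = p₀² + p'² − 2p₀p'cos θ
|p⃗_e|² = (1.3997e-22)² + (1.0336e-22)² − 2·1.3997e-22·1.0336e-22·cos(72°)
|p⃗_e| = 1.4606e-22 kg·m/s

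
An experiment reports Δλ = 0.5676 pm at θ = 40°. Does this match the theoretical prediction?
Yes, consistent

Calculate the expected shift for θ = 40°:

Δλ_expected = λ_C(1 - cos(40°))
Δλ_expected = 2.4263 × (1 - cos(40°))
Δλ_expected = 2.4263 × 0.2340
Δλ_expected = 0.5676 pm

Given shift: 0.5676 pm
Expected shift: 0.5676 pm
Difference: 0.0000 pm

The values match. This is consistent with Compton scattering at the stated angle.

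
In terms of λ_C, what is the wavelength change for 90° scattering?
1.0000 λ_C

The Compton shift formula is:
Δλ = λ_C(1 - cos θ)

Dividing both sides by λ_C:
Δλ/λ_C = 1 - cos θ

For θ = 90°:
Δλ/λ_C = 1 - cos(90°)
Δλ/λ_C = 1 - 0.0000
Δλ/λ_C = 1.0000

This means the shift is 1.0000 × λ_C = 2.4263 pm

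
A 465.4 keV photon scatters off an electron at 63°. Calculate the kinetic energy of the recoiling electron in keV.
154.5710 keV

By energy conservation: K_e = E_initial - E_final

First find the scattered photon energy:
Initial wavelength: λ = hc/E = 2.6640 pm
Compton shift: Δλ = λ_C(1 - cos(63°)) = 1.3248 pm
Final wavelength: λ' = 2.6640 + 1.3248 = 3.9888 pm
Final photon energy: E' = hc/λ' = 310.8290 keV

Electron kinetic energy:
K_e = E - E' = 465.4000 - 310.8290 = 154.5710 keV

(Intermediate values are shown rounded; full precision is carried through to the final answer.)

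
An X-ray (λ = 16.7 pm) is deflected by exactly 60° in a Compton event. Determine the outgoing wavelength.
17.9132 pm

Using the Compton formula: λ' = λ + λ_C(1 − cos θ)

For θ = 60°, cos θ = 1/2 (exact) = 0.5000, so:
1 − cos 60° = 1 − (1/2) = 0.5000

Δλ = λ_C × 0.5000 = 2.4263 × 0.5000 = 1.2132 pm

λ' = 16.7 + 1.2132 = 17.9132 pm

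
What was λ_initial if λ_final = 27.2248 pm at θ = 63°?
25.9000 pm

From λ' = λ + Δλ, we have λ = λ' - Δλ

First calculate the Compton shift:
Δλ = λ_C(1 - cos θ)
Δλ = 2.4263 × (1 - cos(63°))
Δλ = 2.4263 × 0.5460
Δλ = 1.3248 pm

Initial wavelength:
λ = λ' - Δλ
λ = 27.2248 - 1.3248
λ = 25.9000 pm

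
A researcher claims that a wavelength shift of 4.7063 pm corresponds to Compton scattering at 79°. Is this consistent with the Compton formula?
No, inconsistent

Calculate the expected shift for θ = 79°:

Δλ_expected = λ_C(1 - cos(79°))
Δλ_expected = 2.4263 × (1 - cos(79°))
Δλ_expected = 2.4263 × 0.8092
Δλ_expected = 1.9633 pm

Given shift: 4.7063 pm
Expected shift: 1.9633 pm
Difference: 2.7429 pm

The values do not match. The given shift corresponds to θ ≈ 160.0°, not 79°.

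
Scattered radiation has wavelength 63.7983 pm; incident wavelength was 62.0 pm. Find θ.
75.00°

First find the wavelength shift:
Δλ = λ' - λ = 63.7983 - 62.0 = 1.7983 pm

Using Δλ = λ_C(1 - cos θ), with λ_C = h/(m_e·c) ≈ 2.42631024 pm:
cos θ = 1 - Δλ/λ_C
cos θ = 1 - 1.7983/2.42631024
cos θ = 0.258833

θ = arccos(0.258833)
θ = 75.00°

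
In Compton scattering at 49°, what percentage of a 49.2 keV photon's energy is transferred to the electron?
0.0321 (or 3.21%)

Calculate initial and final photon energies:

Initial: E₀ = 49.2 keV → λ₀ = 25.2000 pm
Compton shift: Δλ = 0.8345 pm
Final wavelength: λ' = 26.0345 pm
Final energy: E' = 47.6230 keV

Fractional energy loss:
(E₀ - E')/E₀ = (49.2000 - 47.6230)/49.2000
= 1.5770/49.2000
= 0.0321
= 3.21%

(Intermediate values are shown rounded; full precision is carried through to the final answer.)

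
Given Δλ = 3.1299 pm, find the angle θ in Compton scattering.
106.86°

From the Compton formula Δλ = λ_C(1 - cos θ), we can solve for θ:

cos θ = 1 - Δλ/λ_C

Given:
- Δλ = 3.1299 pm
- λ_C = h/(m_e·c) ≈ 2.42631024 pm

cos θ = 1 - 3.1299/2.42631024
cos θ = 1 - 1.289983
cos θ = -0.289983

θ = arccos(-0.289983)
θ = 106.86°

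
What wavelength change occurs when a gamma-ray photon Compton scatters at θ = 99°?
2.8059 pm

Using the Compton scattering formula:
Δλ = λ_C(1 - cos θ)

where λ_C = h/(m_e·c) ≈ 2.4263 pm is the Compton wavelength of an electron.

For θ = 99°:
cos(99°) = -0.1564
1 - cos(99°) = 1.1564

Δλ = 2.4263 × 1.1564
Δλ = 2.8059 pm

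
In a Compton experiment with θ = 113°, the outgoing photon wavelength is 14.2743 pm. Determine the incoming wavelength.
10.9000 pm

From λ' = λ + Δλ, we have λ = λ' - Δλ

First calculate the Compton shift:
Δλ = λ_C(1 - cos θ)
Δλ = 2.4263 × (1 - cos(113°))
Δλ = 2.4263 × 1.3907
Δλ = 3.3743 pm

Initial wavelength:
λ = λ' - Δλ
λ = 14.2743 - 3.3743
λ = 10.9000 pm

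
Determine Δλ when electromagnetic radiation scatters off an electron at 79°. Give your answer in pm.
1.9633 pm

Using the Compton scattering formula:
Δλ = λ_C(1 - cos θ)

where λ_C = h/(m_e·c) ≈ 2.4263 pm is the Compton wavelength of an electron.

For θ = 79°:
cos(79°) = 0.1908
1 - cos(79°) = 0.8092

Δλ = 2.4263 × 0.8092
Δλ = 1.9633 pm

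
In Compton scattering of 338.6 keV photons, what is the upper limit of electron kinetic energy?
192.9811 keV

Maximum energy transfer occurs at θ = 180° (backscattering).

Initial photon: E₀ = 338.6 keV → λ₀ = 3.6617 pm

Maximum Compton shift (at 180°):
Δλ_max = 2λ_C = 2 × 2.4263 = 4.8526 pm

Final wavelength:
λ' = 3.6617 + 4.8526 = 8.5143 pm

Minimum photon energy (maximum energy to electron):
E'_min = hc/λ' = 145.6189 keV

Maximum electron kinetic energy:
K_max = E₀ - E'_min = 338.6000 - 145.6189 = 192.9811 keV

(Intermediate values are shown rounded; full precision is carried through to the final answer.)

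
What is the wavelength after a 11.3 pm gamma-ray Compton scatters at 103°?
14.2721 pm

Using the Compton scattering formula:
λ' = λ + Δλ = λ + λ_C(1 - cos θ)

Given:
- Initial wavelength λ = 11.3 pm
- Scattering angle θ = 103°
- Compton wavelength λ_C ≈ 2.4263 pm

Calculate the shift:
Δλ = 2.4263 × (1 - cos(103°))
Δλ = 2.4263 × 1.2250
Δλ = 2.9721 pm

Final wavelength:
λ' = 11.3 + 2.9721 = 14.2721 pm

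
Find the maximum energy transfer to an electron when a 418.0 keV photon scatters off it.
259.4271 keV

Maximum energy transfer occurs at θ = 180° (backscattering).

Initial photon: E₀ = 418.0 keV → λ₀ = 2.9661 pm

Maximum Compton shift (at 180°):
Δλ_max = 2λ_C = 2 × 2.4263 = 4.8526 pm

Final wavelength:
λ' = 2.9661 + 4.8526 = 7.8187 pm

Minimum photon energy (maximum energy to electron):
E'_min = hc/λ' = 158.5729 keV

Maximum electron kinetic energy:
K_max = E₀ - E'_min = 418.0000 - 158.5729 = 259.4271 keV

(Intermediate values are shown rounded; full precision is carried through to the final answer.)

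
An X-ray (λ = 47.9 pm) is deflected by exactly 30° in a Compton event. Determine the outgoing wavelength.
48.2251 pm

Using the Compton formula: λ' = λ + λ_C(1 − cos θ)

For θ = 30°, cos θ = √3/2 (exact) ≈ 0.8660, so:
1 − cos 30° = 1 − (√3/2) ≈ 0.1340

Δλ = λ_C × 0.1340 = 2.4263 × 0.1340 = 0.3251 pm

λ' = 47.9 + 0.3251 = 48.2251 pm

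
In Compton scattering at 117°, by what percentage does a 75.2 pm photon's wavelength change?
4.6913%

Calculate the Compton shift:
Δλ = λ_C(1 - cos(117°))
Δλ = 2.4263 × (1 - cos(117°))
Δλ = 2.4263 × 1.4540
Δλ = 3.5278 pm

Percentage change:
(Δλ/λ₀) × 100 = (3.5278/75.2) × 100
= 4.6913%

(Intermediate values are shown rounded; full precision is carried through to the final answer.)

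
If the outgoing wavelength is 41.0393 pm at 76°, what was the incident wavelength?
39.2000 pm

From λ' = λ + Δλ, we have λ = λ' - Δλ

First calculate the Compton shift:
Δλ = λ_C(1 - cos θ)
Δλ = 2.4263 × (1 - cos(76°))
Δλ = 2.4263 × 0.7581
Δλ = 1.8393 pm

Initial wavelength:
λ = λ' - Δλ
λ = 41.0393 - 1.8393
λ = 39.2000 pm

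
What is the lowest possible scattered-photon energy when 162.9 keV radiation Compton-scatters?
99.4764 keV (at θ = 180°)

The scattered photon has minimum energy when its wavelength is maximum, i.e., when the Compton shift Δλ = λ_C(1 − cos θ) is maximum. This occurs at θ = 180° (backscattering), giving Δλ_max = 2λ_C = 4.8526 pm.

Initial wavelength: λ₀ = hc/E₀ = 7.6111 pm
Maximum final wavelength: λ'_max = λ₀ + 2λ_C = 7.6111 + 4.8526 = 12.4637 pm
Minimum final energy: E'_min = hc/λ'_max = 99.4764 keV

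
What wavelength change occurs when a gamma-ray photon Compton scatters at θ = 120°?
3.6395 pm

Using the Compton scattering formula:
Δλ = λ_C(1 - cos θ)

where λ_C = h/(m_e·c) ≈ 2.4263 pm is the Compton wavelength of an electron.

For θ = 120°:
cos(120°) = -0.5000
1 - cos(120°) = 1.5000

Δλ = 2.4263 × 1.5000
Δλ = 3.6395 pm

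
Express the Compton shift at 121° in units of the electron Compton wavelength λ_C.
1.5150 λ_C

The Compton shift formula is:
Δλ = λ_C(1 - cos θ)

Dividing both sides by λ_C:
Δλ/λ_C = 1 - cos θ

For θ = 121°:
Δλ/λ_C = 1 - cos(121°)
Δλ/λ_C = 1 - -0.5150
Δλ/λ_C = 1.5150

This means the shift is 1.5150 × λ_C = 3.6760 pm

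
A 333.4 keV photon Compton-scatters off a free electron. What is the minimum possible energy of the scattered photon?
144.6487 keV (at θ = 180°)

The scattered photon has minimum energy when its wavelength is maximum, i.e., when the Compton shift Δλ = λ_C(1 − cos θ) is maximum. This occurs at θ = 180° (backscattering), giving Δλ_max = 2λ_C = 4.8526 pm.

Initial wavelength: λ₀ = hc/E₀ = 3.7188 pm
Maximum final wavelength: λ'_max = λ₀ + 2λ_C = 3.7188 + 4.8526 = 8.5714 pm
Minimum final energy: E'_min = hc/λ'_max = 144.6487 keV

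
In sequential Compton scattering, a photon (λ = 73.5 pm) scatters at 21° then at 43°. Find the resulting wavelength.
74.3130 pm

Apply Compton shift twice:

First scattering at θ₁ = 21°:
Δλ₁ = λ_C(1 - cos(21°))
Δλ₁ = 2.4263 × 0.0664
Δλ₁ = 0.1612 pm

After first scattering:
λ₁ = 73.5 + 0.1612 = 73.6612 pm

Second scattering at θ₂ = 43°:
Δλ₂ = λ_C(1 - cos(43°))
Δλ₂ = 2.4263 × 0.2686
Δλ₂ = 0.6518 pm

Final wavelength:
λ₂ = 73.6612 + 0.6518 = 74.3130 pm

Total shift: Δλ_total = 0.1612 + 0.6518 = 0.8130 pm

(Intermediate values are shown rounded; full precision is carried through to the final answer.)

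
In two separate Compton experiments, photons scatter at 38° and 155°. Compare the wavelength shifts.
155° produces the larger shift by a factor of 8.992

Calculate both shifts using Δλ = λ_C(1 - cos θ):

For θ₁ = 38°:
Δλ₁ = 2.4263 × (1 - cos(38°))
Δλ₁ = 2.4263 × 0.2120
Δλ₁ = 0.5144 pm

For θ₂ = 155°:
Δλ₂ = 2.4263 × (1 - cos(155°))
Δλ₂ = 2.4263 × 1.9063
Δλ₂ = 4.6253 pm

The 155° angle produces the larger shift.
Ratio: 4.6253/0.5144 = 8.992

(Intermediate values are shown rounded; full precision is carried through to the final answer.)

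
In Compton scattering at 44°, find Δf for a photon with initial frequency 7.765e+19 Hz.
1.164e+19 Hz (decrease)

Convert frequency to wavelength (c = 299792458 m/s):
λ₀ = c/f₀ = 299792458/7.765e+19 = 3.8608172e-12 m = 3.8608 pm

Calculate Compton shift:
Δλ = λ_C(1 - cos(44°)) = 0.6810 pm

Final wavelength:
λ' = λ₀ + Δλ = 3.8608 + 0.6810 = 4.5418 pm

Final frequency:
f' = c/λ' = 299792458/4.5417859e-12 = 6.6007615e+19 Hz

Frequency shift (decrease):
Δf = f₀ - f' = 7.765e+19 - 6.6007615e+19 = 1.164e+19 Hz

(Intermediate values are shown rounded; full precision is carried through to the final answer.)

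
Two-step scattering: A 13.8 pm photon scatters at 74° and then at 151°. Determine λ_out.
20.1059 pm

Apply Compton shift twice:

First scattering at θ₁ = 74°:
Δλ₁ = λ_C(1 - cos(74°))
Δλ₁ = 2.4263 × 0.7244
Δλ₁ = 1.7575 pm

After first scattering:
λ₁ = 13.8 + 1.7575 = 15.5575 pm

Second scattering at θ₂ = 151°:
Δλ₂ = λ_C(1 - cos(151°))
Δλ₂ = 2.4263 × 1.8746
Δλ₂ = 4.5484 pm

Final wavelength:
λ₂ = 15.5575 + 4.5484 = 20.1059 pm

Total shift: Δλ_total = 1.7575 + 4.5484 = 6.3059 pm

(Intermediate values are shown rounded; full precision is carried through to the final answer.)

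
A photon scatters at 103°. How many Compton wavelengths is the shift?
1.2250 λ_C

The Compton shift formula is:
Δλ = λ_C(1 - cos θ)

Dividing both sides by λ_C:
Δλ/λ_C = 1 - cos θ

For θ = 103°:
Δλ/λ_C = 1 - cos(103°)
Δλ/λ_C = 1 - -0.2250
Δλ/λ_C = 1.2250

This means the shift is 1.2250 × λ_C = 2.9721 pm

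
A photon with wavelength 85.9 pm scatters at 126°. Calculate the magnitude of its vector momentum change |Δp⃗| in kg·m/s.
1.3452e-23 kg·m/s

Photon momentum magnitude is p = h/λ.

Initial momentum:
p₀ = h/λ = 6.6261e-34/8.5900e-11 = 7.7137e-24 kg·m/s

After scattering:
λ' = λ + Δλ = 85.9 + 3.8525 = 89.7525 pm
p' = h/λ' = 6.6261e-34/8.9752e-11 = 7.3826e-24 kg·m/s

Momentum is a vector; the scattered photon's direction makes angle θ = 126° with the incident direction. The magnitude of the vector change Δp⃗ = p⃗₀ − p⃗' is found from the law of cosines:
|Δp⃗|² = p₀² + p'² − 2p₀p'cos θ
|Δp⃗|² = (7.7137e-24)² + (7.3826e-24)² − 2·7.7137e-24·7.3826e-24·cos(126°)
|Δp⃗| = 1.3452e-23 kg·m/s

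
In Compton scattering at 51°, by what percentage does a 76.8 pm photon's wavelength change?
1.1711%

Calculate the Compton shift:
Δλ = λ_C(1 - cos(51°))
Δλ = 2.4263 × (1 - cos(51°))
Δλ = 2.4263 × 0.3707
Δλ = 0.8994 pm

Percentage change:
(Δλ/λ₀) × 100 = (0.8994/76.8) × 100
= 1.1711%

(Intermediate values are shown rounded; full precision is carried through to the final answer.)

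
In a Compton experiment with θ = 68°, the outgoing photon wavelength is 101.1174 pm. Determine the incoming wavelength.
99.6000 pm

From λ' = λ + Δλ, we have λ = λ' - Δλ

First calculate the Compton shift:
Δλ = λ_C(1 - cos θ)
Δλ = 2.4263 × (1 - cos(68°))
Δλ = 2.4263 × 0.6254
Δλ = 1.5174 pm

Initial wavelength:
λ = λ' - Δλ
λ = 101.1174 - 1.5174
λ = 99.6000 pm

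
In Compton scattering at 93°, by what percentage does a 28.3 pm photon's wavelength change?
9.0222%

Calculate the Compton shift:
Δλ = λ_C(1 - cos(93°))
Δλ = 2.4263 × (1 - cos(93°))
Δλ = 2.4263 × 1.0523
Δλ = 2.5533 pm

Percentage change:
(Δλ/λ₀) × 100 = (2.5533/28.3) × 100
= 9.0222%

(Intermediate values are shown rounded; full precision is carried through to the final answer.)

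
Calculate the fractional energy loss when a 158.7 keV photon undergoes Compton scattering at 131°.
0.3396 (or 33.96%)

Calculate initial and final photon energies:

Initial: E₀ = 158.7 keV → λ₀ = 7.8125 pm
Compton shift: Δλ = 4.0181 pm
Final wavelength: λ' = 11.8306 pm
Final energy: E' = 104.7996 keV

Fractional energy loss:
(E₀ - E')/E₀ = (158.7000 - 104.7996)/158.7000
= 53.9004/158.7000
= 0.3396
= 33.96%

(Intermediate values are shown rounded; full precision is carried through to the final answer.)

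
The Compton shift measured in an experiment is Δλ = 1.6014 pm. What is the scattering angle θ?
70.12°

From the Compton formula Δλ = λ_C(1 - cos θ), we can solve for θ:

cos θ = 1 - Δλ/λ_C

Given:
- Δλ = 1.6014 pm
- λ_C = h/(m_e·c) ≈ 2.42631024 pm

cos θ = 1 - 1.6014/2.42631024
cos θ = 1 - 0.660015
cos θ = 0.339985

θ = arccos(0.339985)
θ = 70.12°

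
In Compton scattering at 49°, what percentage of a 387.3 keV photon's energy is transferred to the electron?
0.2068 (or 20.68%)

Calculate initial and final photon energies:

Initial: E₀ = 387.3 keV → λ₀ = 3.2012 pm
Compton shift: Δλ = 0.8345 pm
Final wavelength: λ' = 4.0358 pm
Final energy: E' = 307.2146 keV

Fractional energy loss:
(E₀ - E')/E₀ = (387.3000 - 307.2146)/387.3000
= 80.0854/387.3000
= 0.2068
= 20.68%

(Intermediate values are shown rounded; full precision is carried through to the final answer.)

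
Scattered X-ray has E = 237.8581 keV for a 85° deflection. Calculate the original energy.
413.5999 keV

Convert final energy to wavelength (hc ≈ 1239.842 keV·pm):
λ' = hc/E' = 1239.842 / 237.8581 = 5.2125 pm

Calculate the Compton shift:
Δλ = λ_C(1 - cos(85°))
Δλ = 2.4263 × (1 - cos(85°))
Δλ = 2.2148 pm

Initial wavelength:
λ = λ' - Δλ = 5.2125 - 2.2148 = 2.9977 pm

Initial energy:
E = hc/λ = 1239.842 / 2.9977 = 413.5999 keV

(Intermediate values are shown rounded; full precision is carried through to the final answer.)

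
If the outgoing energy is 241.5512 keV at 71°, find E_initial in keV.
354.6000 keV

Convert final energy to wavelength (hc ≈ 1239.842 keV·pm):
λ' = hc/E' = 1239.842 / 241.5512 = 5.1328 pm

Calculate the Compton shift:
Δλ = λ_C(1 - cos(71°))
Δλ = 2.4263 × (1 - cos(71°))
Δλ = 1.6364 pm

Initial wavelength:
λ = λ' - Δλ = 5.1328 - 1.6364 = 3.4965 pm

Initial energy:
E = hc/λ = 1239.842 / 3.4965 = 354.6000 keV

(Intermediate values are shown rounded; full precision is carried through to the final answer.)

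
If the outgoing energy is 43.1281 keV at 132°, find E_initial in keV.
50.2000 keV

Convert final energy to wavelength (hc ≈ 1239.842 keV·pm):
λ' = hc/E' = 1239.842 / 43.1281 = 28.7479 pm

Calculate the Compton shift:
Δλ = λ_C(1 - cos(132°))
Δλ = 2.4263 × (1 - cos(132°))
Δλ = 4.0498 pm

Initial wavelength:
λ = λ' - Δλ = 28.7479 - 4.0498 = 24.6981 pm

Initial energy:
E = hc/λ = 1239.842 / 24.6981 = 50.2000 keV

(Intermediate values are shown rounded; full precision is carried through to the final answer.)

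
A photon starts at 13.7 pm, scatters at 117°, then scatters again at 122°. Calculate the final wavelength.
20.9399 pm

Apply Compton shift twice:

First scattering at θ₁ = 117°:
Δλ₁ = λ_C(1 - cos(117°))
Δλ₁ = 2.4263 × 1.4540
Δλ₁ = 3.5278 pm

After first scattering:
λ₁ = 13.7 + 3.5278 = 17.2278 pm

Second scattering at θ₂ = 122°:
Δλ₂ = λ_C(1 - cos(122°))
Δλ₂ = 2.4263 × 1.5299
Δλ₂ = 3.7121 pm

Final wavelength:
λ₂ = 17.2278 + 3.7121 = 20.9399 pm

Total shift: Δλ_total = 3.5278 + 3.7121 = 7.2399 pm

(Intermediate values are shown rounded; full precision is carried through to the final answer.)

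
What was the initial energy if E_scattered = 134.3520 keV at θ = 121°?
223.3001 keV

Convert final energy to wavelength (hc ≈ 1239.842 keV·pm):
λ' = hc/E' = 1239.842 / 134.3520 = 9.2283 pm

Calculate the Compton shift:
Δλ = λ_C(1 - cos(121°))
Δλ = 2.4263 × (1 - cos(121°))
Δλ = 3.6760 pm

Initial wavelength:
λ = λ' - Δλ = 9.2283 - 3.6760 = 5.5524 pm

Initial energy:
E = hc/λ = 1239.842 / 5.5524 = 223.3001 keV

(Intermediate values are shown rounded; full precision is carried through to the final answer.)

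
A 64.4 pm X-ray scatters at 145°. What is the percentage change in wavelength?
6.8538%

Calculate the Compton shift:
Δλ = λ_C(1 - cos(145°))
Δλ = 2.4263 × (1 - cos(145°))
Δλ = 2.4263 × 1.8192
Δλ = 4.4138 pm

Percentage change:
(Δλ/λ₀) × 100 = (4.4138/64.4) × 100
= 6.8538%

(Intermediate values are shown rounded; full precision is carried through to the final answer.)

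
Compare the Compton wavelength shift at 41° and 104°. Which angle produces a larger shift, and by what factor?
104° produces the larger shift by a factor of 5.063

Calculate both shifts using Δλ = λ_C(1 - cos θ):

For θ₁ = 41°:
Δλ₁ = 2.4263 × (1 - cos(41°))
Δλ₁ = 2.4263 × 0.2453
Δλ₁ = 0.5952 pm

For θ₂ = 104°:
Δλ₂ = 2.4263 × (1 - cos(104°))
Δλ₂ = 2.4263 × 1.2419
Δλ₂ = 3.0133 pm

The 104° angle produces the larger shift.
Ratio: 3.0133/0.5952 = 5.063

(Intermediate values are shown rounded; full precision is carried through to the final answer.)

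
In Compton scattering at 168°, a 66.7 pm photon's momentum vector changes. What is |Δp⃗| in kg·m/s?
1.9096e-23 kg·m/s

Photon momentum magnitude is p = h/λ.

Initial momentum:
p₀ = h/λ = 6.6261e-34/6.6700e-11 = 9.9341e-24 kg·m/s

After scattering:
λ' = λ + Δλ = 66.7 + 4.7996 = 71.4996 pm
p' = h/λ' = 6.6261e-34/7.1500e-11 = 9.2673e-24 kg·m/s

Momentum is a vector; the scattered photon's direction makes angle θ = 168° with the incident direction. The magnitude of the vector change Δp⃗ = p⃗₀ − p⃗' is found from the law of cosines:
|Δp⃗|² = p₀² + p'² − 2p₀p'cos θ
|Δp⃗|² = (9.9341e-24)² + (9.2673e-24)² − 2·9.9341e-24·9.2673e-24·cos(168°)
|Δp⃗| = 1.9096e-23 kg·m/s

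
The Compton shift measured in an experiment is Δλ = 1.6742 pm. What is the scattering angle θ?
71.94°

From the Compton formula Δλ = λ_C(1 - cos θ), we can solve for θ:

cos θ = 1 - Δλ/λ_C

Given:
- Δλ = 1.6742 pm
- λ_C = h/(m_e·c) ≈ 2.42631024 pm

cos θ = 1 - 1.6742/2.42631024
cos θ = 1 - 0.690019
cos θ = 0.309981

θ = arccos(0.309981)
θ = 71.94°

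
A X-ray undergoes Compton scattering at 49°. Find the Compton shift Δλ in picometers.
0.8345 pm

Using the Compton scattering formula:
Δλ = λ_C(1 - cos θ)

where λ_C = h/(m_e·c) ≈ 2.4263 pm is the Compton wavelength of an electron.

For θ = 49°:
cos(49°) = 0.6561
1 - cos(49°) = 0.3439

Δλ = 2.4263 × 0.3439
Δλ = 0.8345 pm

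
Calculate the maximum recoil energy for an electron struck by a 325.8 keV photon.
182.6006 keV

Maximum energy transfer occurs at θ = 180° (backscattering).

Initial photon: E₀ = 325.8 keV → λ₀ = 3.8055 pm

Maximum Compton shift (at 180°):
Δλ_max = 2λ_C = 2 × 2.4263 = 4.8526 pm

Final wavelength:
λ' = 3.8055 + 4.8526 = 8.6582 pm

Minimum photon energy (maximum energy to electron):
E'_min = hc/λ' = 143.1994 keV

Maximum electron kinetic energy:
K_max = E₀ - E'_min = 325.8000 - 143.1994 = 182.6006 keV

(Intermediate values are shown rounded; full precision is carried through to the final answer.)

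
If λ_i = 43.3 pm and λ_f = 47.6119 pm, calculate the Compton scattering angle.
141.00°

First find the wavelength shift:
Δλ = λ' - λ = 47.6119 - 43.3 = 4.3119 pm

Using Δλ = λ_C(1 - cos θ), with λ_C = h/(m_e·c) ≈ 2.42631024 pm:
cos θ = 1 - Δλ/λ_C
cos θ = 1 - 4.3119/2.42631024
cos θ = -0.777143

θ = arccos(-0.777143)
θ = 141.00°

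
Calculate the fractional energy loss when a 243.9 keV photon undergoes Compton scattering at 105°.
0.3753 (or 37.53%)

Calculate initial and final photon energies:

Initial: E₀ = 243.9 keV → λ₀ = 5.0834 pm
Compton shift: Δλ = 3.0543 pm
Final wavelength: λ' = 8.1377 pm
Final energy: E' = 152.3580 keV

Fractional energy loss:
(E₀ - E')/E₀ = (243.9000 - 152.3580)/243.9000
= 91.5420/243.9000
= 0.3753
= 37.53%

(Intermediate values are shown rounded; full precision is carried through to the final answer.)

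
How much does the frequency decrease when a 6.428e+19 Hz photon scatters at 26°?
3.215e+18 Hz (decrease)

Convert frequency to wavelength (c = 299792458 m/s):
λ₀ = c/f₀ = 299792458/6.428e+19 = 4.6638528e-12 m = 4.6639 pm

Calculate Compton shift:
Δλ = λ_C(1 - cos(26°)) = 0.2456 pm

Final wavelength:
λ' = λ₀ + Δλ = 4.6639 + 0.2456 = 4.9094 pm

Final frequency:
f' = c/λ' = 299792458/4.9094098e-12 = 6.1064867e+19 Hz

Frequency shift (decrease):
Δf = f₀ - f' = 6.428e+19 - 6.1064867e+19 = 3.215e+18 Hz

(Intermediate values are shown rounded; full precision is carried through to the final answer.)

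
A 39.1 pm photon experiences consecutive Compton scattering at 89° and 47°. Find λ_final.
42.2555 pm

Apply Compton shift twice:

First scattering at θ₁ = 89°:
Δλ₁ = λ_C(1 - cos(89°))
Δλ₁ = 2.4263 × 0.9825
Δλ₁ = 2.3840 pm

After first scattering:
λ₁ = 39.1 + 2.3840 = 41.4840 pm

Second scattering at θ₂ = 47°:
Δλ₂ = λ_C(1 - cos(47°))
Δλ₂ = 2.4263 × 0.3180
Δλ₂ = 0.7716 pm

Final wavelength:
λ₂ = 41.4840 + 0.7716 = 42.2555 pm

Total shift: Δλ_total = 2.3840 + 0.7716 = 3.1555 pm

(Intermediate values are shown rounded; full precision is carried through to the final answer.)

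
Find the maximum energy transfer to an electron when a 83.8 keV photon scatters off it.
20.6969 keV

Maximum energy transfer occurs at θ = 180° (backscattering).

Initial photon: E₀ = 83.8 keV → λ₀ = 14.7953 pm

Maximum Compton shift (at 180°):
Δλ_max = 2λ_C = 2 × 2.4263 = 4.8526 pm

Final wavelength:
λ' = 14.7953 + 4.8526 = 19.6479 pm

Minimum photon energy (maximum energy to electron):
E'_min = hc/λ' = 63.1031 keV

Maximum electron kinetic energy:
K_max = E₀ - E'_min = 83.8000 - 63.1031 = 20.6969 keV

(Intermediate values are shown rounded; full precision is carried through to the final answer.)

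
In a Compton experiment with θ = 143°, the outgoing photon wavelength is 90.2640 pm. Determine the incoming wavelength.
85.9000 pm

From λ' = λ + Δλ, we have λ = λ' - Δλ

First calculate the Compton shift:
Δλ = λ_C(1 - cos θ)
Δλ = 2.4263 × (1 - cos(143°))
Δλ = 2.4263 × 1.7986
Δλ = 4.3640 pm

Initial wavelength:
λ = λ' - Δλ
λ = 90.2640 - 4.3640
λ = 85.9000 pm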